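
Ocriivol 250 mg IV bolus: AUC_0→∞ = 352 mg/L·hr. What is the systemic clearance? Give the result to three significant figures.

CL = Dose_iv / AUC_0→∞
   = 250 / 352 = 0.710227 L/hr

CL = 0.710 L/hr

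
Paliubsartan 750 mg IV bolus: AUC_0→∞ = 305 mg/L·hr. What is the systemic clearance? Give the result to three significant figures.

CL = 2.46 L/hr

CL = Dose_iv / AUC_0→∞
   = 750 / 305 = 2.45902 L/hr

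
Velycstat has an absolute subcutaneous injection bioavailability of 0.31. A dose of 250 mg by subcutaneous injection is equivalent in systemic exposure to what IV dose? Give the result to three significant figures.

D_iv = 77.5 mg

Systemic exposure from an extravascular dose = F × D_ev, so the equivalent IV dose is F × D_ev.
D_iv = F × D_ev = 0.31 × 250 = 77.5 mg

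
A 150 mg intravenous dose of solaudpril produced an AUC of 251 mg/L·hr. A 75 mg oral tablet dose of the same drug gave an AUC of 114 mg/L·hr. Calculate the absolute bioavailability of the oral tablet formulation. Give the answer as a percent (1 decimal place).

F = 90.8%

F = (AUC_ev / D_ev) / (AUC_iv / D_iv)
  = (114/75) / (251/150)
  = 1.52 / 1.67333 = 0.9084
  = 90.84%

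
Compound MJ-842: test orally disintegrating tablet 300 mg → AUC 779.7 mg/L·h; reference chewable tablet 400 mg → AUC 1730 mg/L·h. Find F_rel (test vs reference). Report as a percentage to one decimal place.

F_rel = 60.1%

F_rel = (AUC_test/D_test) / (AUC_ref/D_ref)
      = (779.7/300) / (1730/400)
      = 2.599 / 4.325 = 0.6009 = 60.09%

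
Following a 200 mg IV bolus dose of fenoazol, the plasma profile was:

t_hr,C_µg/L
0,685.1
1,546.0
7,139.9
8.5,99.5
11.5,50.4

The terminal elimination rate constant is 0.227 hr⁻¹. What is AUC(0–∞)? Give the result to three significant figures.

AUC = 3300 µg/L·hr

Trapezoidal AUC_0→11.5:
  [0→1]: (685.1+546.0)/2 × 1 = 615.55
  [1→7]: (546.0+139.9)/2 × 6 = 2057.7
  [7→8.5]: (139.9+99.5)/2 × 1.5 = 179.55
  [8.5→11.5]: (99.5+50.4)/2 × 3 = 224.85
  Sum = 3077.65 µg/L·hr
Extrapolated tail: C_last / k_e = 50.4 / 0.227 = 222.026
AUC_0→∞ = 3077.65 + 222.026 = 3299.676 µg/L·hr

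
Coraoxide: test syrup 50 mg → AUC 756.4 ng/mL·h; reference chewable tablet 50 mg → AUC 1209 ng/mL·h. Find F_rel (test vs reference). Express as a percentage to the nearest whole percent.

F_rel = 63%

F_rel = (AUC_test/D_test) / (AUC_ref/D_ref)
      = (756.4/50) / (1209/50)
      = 15.128 / 24.18 = 0.6256 = 62.56%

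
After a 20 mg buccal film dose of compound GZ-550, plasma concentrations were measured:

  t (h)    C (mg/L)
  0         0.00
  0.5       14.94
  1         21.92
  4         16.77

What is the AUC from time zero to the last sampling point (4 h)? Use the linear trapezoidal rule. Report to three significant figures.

AUC = 71.0 mg/L·h

Trapezoidal AUC_0→4:
  [0→0.5]: (0.00+14.94)/2 × 0.5 = 3.735
  [0.5→1]: (14.94+21.92)/2 × 0.5 = 9.215
  [1→4]: (21.92+16.77)/2 × 3 = 58.035
  Sum = 70.985 mg/L·h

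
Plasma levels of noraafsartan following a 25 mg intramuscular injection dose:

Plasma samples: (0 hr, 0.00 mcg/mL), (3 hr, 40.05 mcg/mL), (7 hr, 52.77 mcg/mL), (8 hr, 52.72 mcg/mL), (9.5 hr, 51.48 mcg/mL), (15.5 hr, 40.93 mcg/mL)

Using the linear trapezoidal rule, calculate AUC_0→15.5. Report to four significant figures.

AUC = 653.8 mcg/mL·hr

Trapezoidal AUC_0→15.5:
  [0→3]: (0.00+40.05)/2 × 3 = 60.075
  [3→7]: (40.05+52.77)/2 × 4 = 185.64
  [7→8]: (52.77+52.72)/2 × 1 = 52.745
  [8→9.5]: (52.72+51.48)/2 × 1.5 = 78.15
  [9.5→15.5]: (51.48+40.93)/2 × 6 = 277.23
  Sum = 653.84 mcg/mL·hr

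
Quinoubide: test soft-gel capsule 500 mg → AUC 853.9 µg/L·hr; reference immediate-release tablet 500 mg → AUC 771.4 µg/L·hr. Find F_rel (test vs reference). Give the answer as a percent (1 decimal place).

F_rel = 110.7%

F_rel = (AUC_test/D_test) / (AUC_ref/D_ref)
      = (853.9/500) / (771.4/500)
      = 1.7078 / 1.5428 = 1.1069 = 110.69%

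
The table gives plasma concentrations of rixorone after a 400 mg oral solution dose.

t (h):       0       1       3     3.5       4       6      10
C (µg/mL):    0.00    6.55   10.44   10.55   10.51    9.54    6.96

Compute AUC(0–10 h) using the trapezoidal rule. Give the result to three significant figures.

Trapezoidal AUC_0→10:
  [0→1]: (0.00+6.55)/2 × 1 = 3.275
  [1→3]: (6.55+10.44)/2 × 2 = 16.99
  [3→3.5]: (10.44+10.55)/2 × 0.5 = 5.2475
  [3.5→4]: (10.55+10.51)/2 × 0.5 = 5.265
  [4→6]: (10.51+9.54)/2 × 2 = 20.05
  [6→10]: (9.54+6.96)/2 × 4 = 33.0
  Sum = 83.8275 µg/mL·h

AUC = 83.8 µg/mL·h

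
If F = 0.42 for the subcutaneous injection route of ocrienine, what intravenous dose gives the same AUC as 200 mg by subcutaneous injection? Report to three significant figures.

Systemic exposure from an extravascular dose = F × D_ev, so the equivalent IV dose is F × D_ev.
D_iv = F × D_ev = 0.42 × 200 = 84 mg

D_iv = 84.0 mg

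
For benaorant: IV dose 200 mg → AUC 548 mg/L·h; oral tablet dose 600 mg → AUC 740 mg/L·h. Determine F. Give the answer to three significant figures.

F = 0.450

F = (AUC_ev / D_ev) / (AUC_iv / D_iv)
  = (740/600) / (548/200)
  = 1.23333 / 2.74 = 0.4501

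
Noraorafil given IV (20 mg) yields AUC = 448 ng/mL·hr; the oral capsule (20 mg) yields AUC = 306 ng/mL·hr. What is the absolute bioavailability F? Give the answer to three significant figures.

F = (AUC_ev / D_ev) / (AUC_iv / D_iv)
  = (306/20) / (448/20)
  = 15.3 / 22.4 = 0.6830

F = 0.683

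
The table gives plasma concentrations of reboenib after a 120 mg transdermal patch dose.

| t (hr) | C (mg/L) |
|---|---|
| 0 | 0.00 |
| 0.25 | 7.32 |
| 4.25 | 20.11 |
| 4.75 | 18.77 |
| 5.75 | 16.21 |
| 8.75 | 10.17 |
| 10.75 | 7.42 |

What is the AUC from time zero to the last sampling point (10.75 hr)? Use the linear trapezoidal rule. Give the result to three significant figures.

Trapezoidal AUC_0→10.75:
  [0→0.25]: (0.00+7.32)/2 × 0.25 = 0.915
  [0.25→4.25]: (7.32+20.11)/2 × 4 = 54.86
  [4.25→4.75]: (20.11+18.77)/2 × 0.5 = 9.72
  [4.75→5.75]: (18.77+16.21)/2 × 1 = 17.49
  [5.75→8.75]: (16.21+10.17)/2 × 3 = 39.57
  [8.75→10.75]: (10.17+7.42)/2 × 2 = 17.59
  Sum = 140.145 mg/L·hr

AUC = 140 mg/L·hr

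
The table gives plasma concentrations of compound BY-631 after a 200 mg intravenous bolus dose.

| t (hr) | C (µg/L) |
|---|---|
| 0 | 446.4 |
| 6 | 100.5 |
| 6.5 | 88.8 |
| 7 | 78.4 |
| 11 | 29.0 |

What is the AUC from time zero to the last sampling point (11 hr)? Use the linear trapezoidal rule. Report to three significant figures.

Trapezoidal AUC_0→11:
  [0→6]: (446.4+100.5)/2 × 6 = 1640.7
  [6→6.5]: (100.5+88.8)/2 × 0.5 = 47.325
  [6.5→7]: (88.8+78.4)/2 × 0.5 = 41.8
  [7→11]: (78.4+29.0)/2 × 4 = 214.8
  Sum = 1944.625 µg/L·hr

AUC = 1940 µg/L·hr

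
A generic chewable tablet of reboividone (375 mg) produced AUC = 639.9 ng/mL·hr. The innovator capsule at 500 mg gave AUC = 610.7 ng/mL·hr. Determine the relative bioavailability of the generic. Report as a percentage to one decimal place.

F_rel = 139.7%

F_rel = (AUC_test/D_test) / (AUC_ref/D_ref)
      = (639.9/375) / (610.7/500)
      = 1.7064 / 1.2214 = 1.3971 = 139.71%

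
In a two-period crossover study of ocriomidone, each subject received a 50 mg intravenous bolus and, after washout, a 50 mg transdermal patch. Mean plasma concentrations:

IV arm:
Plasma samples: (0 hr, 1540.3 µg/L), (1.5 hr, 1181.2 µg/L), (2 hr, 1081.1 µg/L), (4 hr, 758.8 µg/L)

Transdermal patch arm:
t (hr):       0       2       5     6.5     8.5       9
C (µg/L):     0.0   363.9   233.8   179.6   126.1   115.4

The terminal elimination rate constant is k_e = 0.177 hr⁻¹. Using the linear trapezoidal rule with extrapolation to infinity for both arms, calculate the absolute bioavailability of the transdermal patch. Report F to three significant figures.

Trapezoidal AUC_0→4 (IV):
  [0→1.5]: (1540.3+1181.2)/2 × 1.5 = 2041.125
  [1.5→2]: (1181.2+1081.1)/2 × 0.5 = 565.575
  [2→4]: (1081.1+758.8)/2 × 2 = 1839.9
  Sum = 4446.6 µg/L·hr
IV tail: 758.8/0.177 = 4287.006; AUC_iv,0→∞ = 4446.6 + 4287.006 = 8733.606 µg/L·hr
Trapezoidal AUC_0→9 (transdermal patch):
  [0→2]: (0.0+363.9)/2 × 2 = 363.9
  [2→5]: (363.9+233.8)/2 × 3 = 896.55
  [5→6.5]: (233.8+179.6)/2 × 1.5 = 310.05
  [6.5→8.5]: (179.6+126.1)/2 × 2 = 305.7
  [8.5→9]: (126.1+115.4)/2 × 0.5 = 60.375
  Sum = 1936.575 µg/L·hr
transdermal patch tail: 115.4/0.177 = 651.977; AUC_ev,0→∞ = 1936.575 + 651.977 = 2588.552 µg/L·hr
F = (AUC_ev/D_ev)/(AUC_iv/D_iv) = (2588.552/50)/(8733.606/50) = 51.77104/174.67212 = 0.2964

F = 0.296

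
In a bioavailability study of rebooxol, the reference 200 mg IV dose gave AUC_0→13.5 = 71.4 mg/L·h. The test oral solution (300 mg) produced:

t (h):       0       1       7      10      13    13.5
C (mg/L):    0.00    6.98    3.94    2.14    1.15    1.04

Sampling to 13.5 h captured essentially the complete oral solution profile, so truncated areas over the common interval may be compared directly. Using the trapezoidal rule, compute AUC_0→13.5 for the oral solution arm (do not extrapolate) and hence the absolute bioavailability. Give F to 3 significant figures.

F = 0.475

Trapezoidal AUC_0→13.5 (oral solution):
  [0→1]: (0.00+6.98)/2 × 1 = 3.49
  [1→7]: (6.98+3.94)/2 × 6 = 32.76
  [7→10]: (3.94+2.14)/2 × 3 = 9.12
  [10→13]: (2.14+1.15)/2 × 3 = 4.935
  [13→13.5]: (1.15+1.04)/2 × 0.5 = 0.5475
  Sum = 50.8525 mg/L·h
F = (AUC_ev/D_ev)/(AUC_iv/D_iv) = (50.8525/300)/(71.4/200) = 0.169508/0.357 = 0.4748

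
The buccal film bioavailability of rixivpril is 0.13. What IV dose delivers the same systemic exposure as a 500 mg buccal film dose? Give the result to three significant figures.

Systemic exposure from an extravascular dose = F × D_ev, so the equivalent IV dose is F × D_ev.
D_iv = F × D_ev = 0.13 × 500 = 65 mg

D_iv = 65.0 mg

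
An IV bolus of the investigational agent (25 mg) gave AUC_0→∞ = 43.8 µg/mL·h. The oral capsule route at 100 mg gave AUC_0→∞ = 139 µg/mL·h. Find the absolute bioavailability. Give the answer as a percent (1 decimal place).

F = (AUC_ev / D_ev) / (AUC_iv / D_iv)
  = (139/100) / (43.8/25)
  = 1.39 / 1.752 = 0.7934
  = 79.34%

F = 79.3%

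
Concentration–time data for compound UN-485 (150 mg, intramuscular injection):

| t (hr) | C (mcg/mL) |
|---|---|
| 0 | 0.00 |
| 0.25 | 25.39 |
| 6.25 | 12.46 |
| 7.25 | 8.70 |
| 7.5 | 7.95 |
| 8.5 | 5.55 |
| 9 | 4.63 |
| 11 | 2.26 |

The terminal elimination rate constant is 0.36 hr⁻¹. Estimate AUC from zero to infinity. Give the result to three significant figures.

AUC = 152 mcg/mL·hr

Trapezoidal AUC_0→11:
  [0→0.25]: (0.00+25.39)/2 × 0.25 = 3.17375
  [0.25→6.25]: (25.39+12.46)/2 × 6 = 113.55
  [6.25→7.25]: (12.46+8.70)/2 × 1 = 10.58
  [7.25→7.5]: (8.70+7.95)/2 × 0.25 = 2.08125
  [7.5→8.5]: (7.95+5.55)/2 × 1 = 6.75
  [8.5→9]: (5.55+4.63)/2 × 0.5 = 2.545
  [9→11]: (4.63+2.26)/2 × 2 = 6.89
  Sum = 145.57 mcg/mL·hr
Extrapolated tail: C_last / k_e = 2.26 / 0.36 = 6.278
AUC_0→∞ = 145.57 + 6.278 = 151.848 mcg/mL·hr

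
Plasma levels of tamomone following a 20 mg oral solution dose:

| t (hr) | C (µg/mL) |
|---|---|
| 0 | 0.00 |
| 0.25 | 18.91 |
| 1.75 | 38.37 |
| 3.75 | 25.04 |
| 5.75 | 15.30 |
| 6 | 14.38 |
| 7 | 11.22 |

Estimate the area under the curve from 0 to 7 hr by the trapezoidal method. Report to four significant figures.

Trapezoidal AUC_0→7:
  [0→0.25]: (0.00+18.91)/2 × 0.25 = 2.36375
  [0.25→1.75]: (18.91+38.37)/2 × 1.5 = 42.96
  [1.75→3.75]: (38.37+25.04)/2 × 2 = 63.41
  [3.75→5.75]: (25.04+15.30)/2 × 2 = 40.34
  [5.75→6]: (15.30+14.38)/2 × 0.25 = 3.71
  [6→7]: (14.38+11.22)/2 × 1 = 12.8
  Sum = 165.58375 µg/mL·hr

AUC = 165.6 µg/mL·hr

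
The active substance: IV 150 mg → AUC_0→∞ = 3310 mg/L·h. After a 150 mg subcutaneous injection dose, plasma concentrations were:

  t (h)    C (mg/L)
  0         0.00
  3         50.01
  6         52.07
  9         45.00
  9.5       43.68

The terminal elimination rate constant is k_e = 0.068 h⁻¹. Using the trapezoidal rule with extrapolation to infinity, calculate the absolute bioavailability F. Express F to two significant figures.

Trapezoidal AUC_0→9.5 (subcutaneous injection):
  [0→3]: (0.00+50.01)/2 × 3 = 75.015
  [3→6]: (50.01+52.07)/2 × 3 = 153.12
  [6→9]: (52.07+45.00)/2 × 3 = 145.605
  [9→9.5]: (45.00+43.68)/2 × 0.5 = 22.17
  Sum = 395.91 mg/L·h
Tail: C_last/k_e = 43.68/0.068 = 642.353
AUC_0→∞ (subcutaneous injection) = 395.91 + 642.353 = 1038.263 mg/L·h
F = (AUC_ev/D_ev)/(AUC_iv/D_iv) = (1038.263/150)/(3310/150) = 6.92175/22.0667 = 0.3137

F = 0.31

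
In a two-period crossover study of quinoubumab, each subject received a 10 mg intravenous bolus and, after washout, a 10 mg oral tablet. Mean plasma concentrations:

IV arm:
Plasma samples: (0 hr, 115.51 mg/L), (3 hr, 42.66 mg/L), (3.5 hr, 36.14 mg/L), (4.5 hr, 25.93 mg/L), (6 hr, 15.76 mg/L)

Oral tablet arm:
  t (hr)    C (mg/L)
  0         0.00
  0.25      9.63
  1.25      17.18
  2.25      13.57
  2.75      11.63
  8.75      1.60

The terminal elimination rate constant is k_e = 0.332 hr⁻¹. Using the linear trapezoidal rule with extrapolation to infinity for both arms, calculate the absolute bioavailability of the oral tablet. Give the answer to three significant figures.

Trapezoidal AUC_0→6 (IV):
  [0→3]: (115.51+42.66)/2 × 3 = 237.255
  [3→3.5]: (42.66+36.14)/2 × 0.5 = 19.7
  [3.5→4.5]: (36.14+25.93)/2 × 1 = 31.035
  [4.5→6]: (25.93+15.76)/2 × 1.5 = 31.2675
  Sum = 319.2575 mg/L·hr
IV tail: 15.76/0.332 = 47.470; AUC_iv,0→∞ = 319.2575 + 47.470 = 366.7275 mg/L·hr
Trapezoidal AUC_0→8.75 (oral tablet):
  [0→0.25]: (0.00+9.63)/2 × 0.25 = 1.20375
  [0.25→1.25]: (9.63+17.18)/2 × 1 = 13.405
  [1.25→2.25]: (17.18+13.57)/2 × 1 = 15.375
  [2.25→2.75]: (13.57+11.63)/2 × 0.5 = 6.3
  [2.75→8.75]: (11.63+1.60)/2 × 6 = 39.69
  Sum = 75.97375 mg/L·hr
oral tablet tail: 1.60/0.332 = 4.819; AUC_ev,0→∞ = 75.97375 + 4.819 = 80.79275 mg/L·hr
F = (AUC_ev/D_ev)/(AUC_iv/D_iv) = (80.79275/10)/(366.7275/10) = 8.079275/36.67275 = 0.2203

F = 0.220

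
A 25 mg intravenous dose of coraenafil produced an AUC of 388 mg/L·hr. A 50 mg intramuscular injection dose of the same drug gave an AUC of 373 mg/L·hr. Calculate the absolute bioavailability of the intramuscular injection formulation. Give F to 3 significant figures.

F = 0.481

F = (AUC_ev / D_ev) / (AUC_iv / D_iv)
  = (373/50) / (388/25)
  = 7.46 / 15.52 = 0.4807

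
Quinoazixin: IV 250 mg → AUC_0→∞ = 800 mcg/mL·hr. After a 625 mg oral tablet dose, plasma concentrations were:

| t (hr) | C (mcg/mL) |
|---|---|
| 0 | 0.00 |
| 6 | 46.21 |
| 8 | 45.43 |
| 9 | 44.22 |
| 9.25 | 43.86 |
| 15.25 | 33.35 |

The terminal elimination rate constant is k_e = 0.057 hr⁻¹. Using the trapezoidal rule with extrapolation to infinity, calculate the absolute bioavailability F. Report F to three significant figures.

Trapezoidal AUC_0→15.25 (oral tablet):
  [0→6]: (0.00+46.21)/2 × 6 = 138.63
  [6→8]: (46.21+45.43)/2 × 2 = 91.64
  [8→9]: (45.43+44.22)/2 × 1 = 44.825
  [9→9.25]: (44.22+43.86)/2 × 0.25 = 11.01
  [9.25→15.25]: (43.86+33.35)/2 × 6 = 231.63
  Sum = 517.735 mcg/mL·hr
Tail: C_last/k_e = 33.35/0.057 = 585.088
AUC_0→∞ (oral tablet) = 517.735 + 585.088 = 1102.823 mcg/mL·hr
F = (AUC_ev/D_ev)/(AUC_iv/D_iv) = (1102.823/625)/(800/250) = 1.7645168/3.2 = 0.5514

F = 0.551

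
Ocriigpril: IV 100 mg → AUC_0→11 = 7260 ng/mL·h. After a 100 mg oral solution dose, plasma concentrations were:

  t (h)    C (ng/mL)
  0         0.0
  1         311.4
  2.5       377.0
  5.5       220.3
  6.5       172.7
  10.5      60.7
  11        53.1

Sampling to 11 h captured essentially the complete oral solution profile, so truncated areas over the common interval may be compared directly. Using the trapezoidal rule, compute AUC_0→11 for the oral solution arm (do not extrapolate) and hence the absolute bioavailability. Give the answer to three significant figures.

F = 0.311

Trapezoidal AUC_0→11 (oral solution):
  [0→1]: (0.0+311.4)/2 × 1 = 155.7
  [1→2.5]: (311.4+377.0)/2 × 1.5 = 516.3
  [2.5→5.5]: (377.0+220.3)/2 × 3 = 895.95
  [5.5→6.5]: (220.3+172.7)/2 × 1 = 196.5
  [6.5→10.5]: (172.7+60.7)/2 × 4 = 466.8
  [10.5→11]: (60.7+53.1)/2 × 0.5 = 28.45
  Sum = 2259.7 ng/mL·h
F = (AUC_ev/D_ev)/(AUC_iv/D_iv) = (2259.7/100)/(7260/100) = 22.597/72.6 = 0.3113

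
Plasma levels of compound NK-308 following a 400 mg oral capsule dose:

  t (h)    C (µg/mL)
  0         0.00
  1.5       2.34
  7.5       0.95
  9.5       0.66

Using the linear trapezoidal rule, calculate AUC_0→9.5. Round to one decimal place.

Trapezoidal AUC_0→9.5:
  [0→1.5]: (0.00+2.34)/2 × 1.5 = 1.755
  [1.5→7.5]: (2.34+0.95)/2 × 6 = 9.87
  [7.5→9.5]: (0.95+0.66)/2 × 2 = 1.61
  Sum = 13.235 µg/mL·h

AUC = 13.2 µg/mL·h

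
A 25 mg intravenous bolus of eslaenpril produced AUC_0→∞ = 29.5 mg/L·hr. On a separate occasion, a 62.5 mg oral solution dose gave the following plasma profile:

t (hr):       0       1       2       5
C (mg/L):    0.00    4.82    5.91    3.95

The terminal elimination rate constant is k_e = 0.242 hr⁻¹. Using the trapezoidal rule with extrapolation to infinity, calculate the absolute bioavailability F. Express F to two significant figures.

Trapezoidal AUC_0→5 (oral solution):
  [0→1]: (0.00+4.82)/2 × 1 = 2.41
  [1→2]: (4.82+5.91)/2 × 1 = 5.365
  [2→5]: (5.91+3.95)/2 × 3 = 14.79
  Sum = 22.565 mg/L·hr
Tail: C_last/k_e = 3.95/0.242 = 16.322
AUC_0→∞ (oral solution) = 22.565 + 16.322 = 38.887 mg/L·hr
F = (AUC_ev/D_ev)/(AUC_iv/D_iv) = (38.887/62.5)/(29.5/25) = 0.622192/1.18 = 0.5273

F = 0.53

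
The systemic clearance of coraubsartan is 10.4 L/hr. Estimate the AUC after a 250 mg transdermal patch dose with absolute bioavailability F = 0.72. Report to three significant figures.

AUC_0→∞ = F × Dose / CL
        = 0.72 × 250 / 10.4 = 17.3077 mg/L·hr

AUC = 17.3 mg/L·hr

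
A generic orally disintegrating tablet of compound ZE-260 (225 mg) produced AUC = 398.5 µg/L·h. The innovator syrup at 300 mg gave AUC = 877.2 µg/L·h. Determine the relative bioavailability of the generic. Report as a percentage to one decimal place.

F_rel = 60.6%

F_rel = (AUC_test/D_test) / (AUC_ref/D_ref)
      = (398.5/225) / (877.2/300)
      = 1.77111 / 2.924 = 0.6057 = 60.57%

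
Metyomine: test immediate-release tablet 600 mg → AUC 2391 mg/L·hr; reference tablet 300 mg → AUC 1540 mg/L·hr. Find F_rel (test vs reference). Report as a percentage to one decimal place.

F_rel = (AUC_test/D_test) / (AUC_ref/D_ref)
      = (2391/600) / (1540/300)
      = 3.985 / 5.13333 = 0.7763 = 77.63%

F_rel = 77.6%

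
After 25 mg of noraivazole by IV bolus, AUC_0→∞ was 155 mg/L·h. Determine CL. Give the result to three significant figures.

CL = 0.161 L/h

CL = Dose_iv / AUC_0→∞
   = 25 / 155 = 0.16129 L/h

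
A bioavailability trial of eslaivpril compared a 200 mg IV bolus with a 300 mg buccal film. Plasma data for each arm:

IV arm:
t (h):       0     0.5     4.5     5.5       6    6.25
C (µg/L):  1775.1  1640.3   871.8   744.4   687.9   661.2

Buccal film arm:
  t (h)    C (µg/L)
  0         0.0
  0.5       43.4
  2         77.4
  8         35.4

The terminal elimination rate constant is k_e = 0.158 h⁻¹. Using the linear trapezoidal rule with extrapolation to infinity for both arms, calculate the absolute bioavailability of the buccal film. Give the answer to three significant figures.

Trapezoidal AUC_0→6.25 (IV):
  [0→0.5]: (1775.1+1640.3)/2 × 0.5 = 853.85
  [0.5→4.5]: (1640.3+871.8)/2 × 4 = 5024.2
  [4.5→5.5]: (871.8+744.4)/2 × 1 = 808.1
  [5.5→6]: (744.4+687.9)/2 × 0.5 = 358.075
  [6→6.25]: (687.9+661.2)/2 × 0.25 = 168.6375
  Sum = 7212.8625 µg/L·h
IV tail: 661.2/0.158 = 4184.810; AUC_iv,0→∞ = 7212.8625 + 4184.810 = 11397.6725 µg/L·h
Trapezoidal AUC_0→8 (buccal film):
  [0→0.5]: (0.0+43.4)/2 × 0.5 = 10.85
  [0.5→2]: (43.4+77.4)/2 × 1.5 = 90.6
  [2→8]: (77.4+35.4)/2 × 6 = 338.4
  Sum = 439.85 µg/L·h
buccal film tail: 35.4/0.158 = 224.051; AUC_ev,0→∞ = 439.85 + 224.051 = 663.901 µg/L·h
F = (AUC_ev/D_ev)/(AUC_iv/D_iv) = (663.901/300)/(11397.6725/200) = 2.213/56.9884 = 0.0388

F = 0.0388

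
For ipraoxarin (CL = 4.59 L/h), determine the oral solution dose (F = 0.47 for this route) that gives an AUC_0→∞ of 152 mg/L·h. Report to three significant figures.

Dose = 1480 mg

Dose = CL × AUC_0→∞ / F
     = 4.59 × 152 / 0.47 = 1484.43 mg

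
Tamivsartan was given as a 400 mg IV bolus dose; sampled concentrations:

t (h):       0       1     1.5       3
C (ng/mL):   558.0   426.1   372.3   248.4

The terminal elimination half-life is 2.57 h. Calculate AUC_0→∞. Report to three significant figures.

Trapezoidal AUC_0→3:
  [0→1]: (558.0+426.1)/2 × 1 = 492.05
  [1→1.5]: (426.1+372.3)/2 × 0.5 = 199.6
  [1.5→3]: (372.3+248.4)/2 × 1.5 = 465.525
  Sum = 1157.175 ng/mL·h
k_e = ln2 / t½ = 0.693147 / 2.57 = 0.2697 h^-1
Extrapolated tail: C_last / k_e = 248.4 / 0.2697 = 921.023
AUC_0→∞ = 1157.175 + 921.023 = 2078.198 ng/mL·h

AUC = 2080 ng/mL·h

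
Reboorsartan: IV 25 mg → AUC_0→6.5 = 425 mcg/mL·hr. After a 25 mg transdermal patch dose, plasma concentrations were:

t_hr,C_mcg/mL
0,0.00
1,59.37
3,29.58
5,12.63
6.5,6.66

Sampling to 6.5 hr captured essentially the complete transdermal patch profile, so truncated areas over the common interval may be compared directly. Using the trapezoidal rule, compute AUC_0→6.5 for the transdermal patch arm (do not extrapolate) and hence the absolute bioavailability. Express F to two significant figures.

F = 0.41

Trapezoidal AUC_0→6.5 (transdermal patch):
  [0→1]: (0.00+59.37)/2 × 1 = 29.685
  [1→3]: (59.37+29.58)/2 × 2 = 88.95
  [3→5]: (29.58+12.63)/2 × 2 = 42.21
  [5→6.5]: (12.63+6.66)/2 × 1.5 = 14.4675
  Sum = 175.3125 mcg/mL·hr
F = (AUC_ev/D_ev)/(AUC_iv/D_iv) = (175.3125/25)/(425/25) = 7.0125/17 = 0.4125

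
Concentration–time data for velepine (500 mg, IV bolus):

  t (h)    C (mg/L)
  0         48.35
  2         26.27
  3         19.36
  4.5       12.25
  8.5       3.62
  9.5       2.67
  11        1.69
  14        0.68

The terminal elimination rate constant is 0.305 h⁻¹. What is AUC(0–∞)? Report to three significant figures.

Trapezoidal AUC_0→14:
  [0→2]: (48.35+26.27)/2 × 2 = 74.62
  [2→3]: (26.27+19.36)/2 × 1 = 22.815
  [3→4.5]: (19.36+12.25)/2 × 1.5 = 23.7075
  [4.5→8.5]: (12.25+3.62)/2 × 4 = 31.74
  [8.5→9.5]: (3.62+2.67)/2 × 1 = 3.145
  [9.5→11]: (2.67+1.69)/2 × 1.5 = 3.27
  [11→14]: (1.69+0.68)/2 × 3 = 3.555
  Sum = 162.8525 mg/L·h
Extrapolated tail: C_last / k_e = 0.68 / 0.305 = 2.230
AUC_0→∞ = 162.8525 + 2.230 = 165.0825 mg/L·h

AUC = 165 mg/L·h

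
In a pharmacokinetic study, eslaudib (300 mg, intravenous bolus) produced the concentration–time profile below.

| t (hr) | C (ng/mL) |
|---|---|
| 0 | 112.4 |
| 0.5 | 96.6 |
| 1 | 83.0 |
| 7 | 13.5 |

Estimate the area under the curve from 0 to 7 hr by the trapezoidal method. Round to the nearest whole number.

Trapezoidal AUC_0→7:
  [0→0.5]: (112.4+96.6)/2 × 0.5 = 52.25
  [0.5→1]: (96.6+83.0)/2 × 0.5 = 44.9
  [1→7]: (83.0+13.5)/2 × 6 = 289.5
  Sum = 386.65 ng/mL·hr

AUC = 387 ng/mL·hr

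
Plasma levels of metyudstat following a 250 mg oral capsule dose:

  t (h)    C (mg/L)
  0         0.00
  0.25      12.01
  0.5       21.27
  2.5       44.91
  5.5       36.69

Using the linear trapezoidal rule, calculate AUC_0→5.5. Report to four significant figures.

Trapezoidal AUC_0→5.5:
  [0→0.25]: (0.00+12.01)/2 × 0.25 = 1.50125
  [0.25→0.5]: (12.01+21.27)/2 × 0.25 = 4.16
  [0.5→2.5]: (21.27+44.91)/2 × 2 = 66.18
  [2.5→5.5]: (44.91+36.69)/2 × 3 = 122.4
  Sum = 194.24125 mg/L·h

AUC = 194.2 mg/L·h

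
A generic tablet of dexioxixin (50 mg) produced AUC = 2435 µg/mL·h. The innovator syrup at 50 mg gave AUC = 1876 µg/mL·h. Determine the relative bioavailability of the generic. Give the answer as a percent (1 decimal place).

F_rel = (AUC_test/D_test) / (AUC_ref/D_ref)
      = (2435/50) / (1876/50)
      = 48.7 / 37.52 = 1.2980 = 129.80%

F_rel = 129.8%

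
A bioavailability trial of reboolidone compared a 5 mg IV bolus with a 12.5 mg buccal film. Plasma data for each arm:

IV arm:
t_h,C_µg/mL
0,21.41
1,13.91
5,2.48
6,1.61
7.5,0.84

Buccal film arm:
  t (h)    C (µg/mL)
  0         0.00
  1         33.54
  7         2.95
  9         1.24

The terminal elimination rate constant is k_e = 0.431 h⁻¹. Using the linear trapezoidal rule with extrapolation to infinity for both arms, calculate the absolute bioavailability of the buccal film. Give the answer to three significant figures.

Trapezoidal AUC_0→7.5 (IV):
  [0→1]: (21.41+13.91)/2 × 1 = 17.66
  [1→5]: (13.91+2.48)/2 × 4 = 32.78
  [5→6]: (2.48+1.61)/2 × 1 = 2.045
  [6→7.5]: (1.61+0.84)/2 × 1.5 = 1.8375
  Sum = 54.3225 µg/mL·h
IV tail: 0.84/0.431 = 1.949; AUC_iv,0→∞ = 54.3225 + 1.949 = 56.2715 µg/mL·h
Trapezoidal AUC_0→9 (buccal film):
  [0→1]: (0.00+33.54)/2 × 1 = 16.77
  [1→7]: (33.54+2.95)/2 × 6 = 109.47
  [7→9]: (2.95+1.24)/2 × 2 = 4.19
  Sum = 130.43 µg/mL·h
buccal film tail: 1.24/0.431 = 2.877; AUC_ev,0→∞ = 130.43 + 2.877 = 133.307 µg/mL·h
F = (AUC_ev/D_ev)/(AUC_iv/D_iv) = (133.307/12.5)/(56.2715/5) = 10.66456/11.2543 = 0.9476

F = 0.948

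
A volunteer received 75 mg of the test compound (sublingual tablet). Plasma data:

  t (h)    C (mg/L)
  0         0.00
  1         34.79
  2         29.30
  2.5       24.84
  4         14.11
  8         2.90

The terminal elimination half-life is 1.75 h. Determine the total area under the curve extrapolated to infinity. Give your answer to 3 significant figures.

AUC = 134 mg/L·h

Trapezoidal AUC_0→8:
  [0→1]: (0.00+34.79)/2 × 1 = 17.395
  [1→2]: (34.79+29.30)/2 × 1 = 32.045
  [2→2.5]: (29.30+24.84)/2 × 0.5 = 13.535
  [2.5→4]: (24.84+14.11)/2 × 1.5 = 29.2125
  [4→8]: (14.11+2.90)/2 × 4 = 34.02
  Sum = 126.2075 mg/L·h
k_e = ln2 / t½ = 0.693147 / 1.75 = 0.3961 h^-1
Extrapolated tail: C_last / k_e = 2.90 / 0.3961 = 7.321
AUC_0→∞ = 126.2075 + 7.321 = 133.5285 mg/L·h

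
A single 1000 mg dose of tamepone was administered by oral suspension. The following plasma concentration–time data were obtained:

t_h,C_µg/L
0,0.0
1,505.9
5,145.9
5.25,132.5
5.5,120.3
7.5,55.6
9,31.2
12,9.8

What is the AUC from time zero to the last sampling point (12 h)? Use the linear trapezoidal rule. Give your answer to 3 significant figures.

Trapezoidal AUC_0→12:
  [0→1]: (0.0+505.9)/2 × 1 = 252.95
  [1→5]: (505.9+145.9)/2 × 4 = 1303.6
  [5→5.25]: (145.9+132.5)/2 × 0.25 = 34.8
  [5.25→5.5]: (132.5+120.3)/2 × 0.25 = 31.6
  [5.5→7.5]: (120.3+55.6)/2 × 2 = 175.9
  [7.5→9]: (55.6+31.2)/2 × 1.5 = 65.1
  [9→12]: (31.2+9.8)/2 × 3 = 61.5
  Sum = 1925.45 µg/L·h

AUC = 1930 µg/L·h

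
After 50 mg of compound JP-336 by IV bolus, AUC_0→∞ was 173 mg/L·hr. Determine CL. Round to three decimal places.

CL = 0.289 L/hr

CL = Dose_iv / AUC_0→∞
   = 50 / 173 = 0.289017 L/hr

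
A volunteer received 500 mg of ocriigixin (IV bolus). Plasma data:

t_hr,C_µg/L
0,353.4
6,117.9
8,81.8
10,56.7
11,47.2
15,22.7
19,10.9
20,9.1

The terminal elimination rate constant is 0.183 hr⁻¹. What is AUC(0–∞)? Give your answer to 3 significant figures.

AUC = 2070 µg/L·hr

Trapezoidal AUC_0→20:
  [0→6]: (353.4+117.9)/2 × 6 = 1413.9
  [6→8]: (117.9+81.8)/2 × 2 = 199.7
  [8→10]: (81.8+56.7)/2 × 2 = 138.5
  [10→11]: (56.7+47.2)/2 × 1 = 51.95
  [11→15]: (47.2+22.7)/2 × 4 = 139.8
  [15→19]: (22.7+10.9)/2 × 4 = 67.2
  [19→20]: (10.9+9.1)/2 × 1 = 10.0
  Sum = 2021.05 µg/L·hr
Extrapolated tail: C_last / k_e = 9.1 / 0.183 = 49.727
AUC_0→∞ = 2021.05 + 49.727 = 2070.777 µg/L·hr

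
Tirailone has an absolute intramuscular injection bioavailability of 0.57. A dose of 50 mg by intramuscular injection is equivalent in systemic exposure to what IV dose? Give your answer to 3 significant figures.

Systemic exposure from an extravascular dose = F × D_ev, so the equivalent IV dose is F × D_ev.
D_iv = F × D_ev = 0.57 × 50 = 28.5 mg

D_iv = 28.5 mg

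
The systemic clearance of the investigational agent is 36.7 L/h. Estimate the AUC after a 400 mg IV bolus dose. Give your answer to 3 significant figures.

AUC_0→∞ = Dose_iv / CL
        = 400 / 36.7 = 10.8992 mg/L·h

AUC = 10.9 mg/L·h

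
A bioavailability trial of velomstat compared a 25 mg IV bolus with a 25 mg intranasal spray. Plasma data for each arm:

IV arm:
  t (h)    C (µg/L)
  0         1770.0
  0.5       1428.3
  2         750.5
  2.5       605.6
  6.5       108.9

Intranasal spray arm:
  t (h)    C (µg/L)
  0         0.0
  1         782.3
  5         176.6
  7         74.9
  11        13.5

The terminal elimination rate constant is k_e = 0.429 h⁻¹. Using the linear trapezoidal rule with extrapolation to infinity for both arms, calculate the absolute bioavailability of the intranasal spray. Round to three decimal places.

F = 0.621

Trapezoidal AUC_0→6.5 (IV):
  [0→0.5]: (1770.0+1428.3)/2 × 0.5 = 799.575
  [0.5→2]: (1428.3+750.5)/2 × 1.5 = 1634.1
  [2→2.5]: (750.5+605.6)/2 × 0.5 = 339.025
  [2.5→6.5]: (605.6+108.9)/2 × 4 = 1429.0
  Sum = 4201.7 µg/L·h
IV tail: 108.9/0.429 = 253.846; AUC_iv,0→∞ = 4201.7 + 253.846 = 4455.546 µg/L·h
Trapezoidal AUC_0→11 (intranasal spray):
  [0→1]: (0.0+782.3)/2 × 1 = 391.15
  [1→5]: (782.3+176.6)/2 × 4 = 1917.8
  [5→7]: (176.6+74.9)/2 × 2 = 251.5
  [7→11]: (74.9+13.5)/2 × 4 = 176.8
  Sum = 2737.25 µg/L·h
intranasal spray tail: 13.5/0.429 = 31.469; AUC_ev,0→∞ = 2737.25 + 31.469 = 2768.719 µg/L·h
F = (AUC_ev/D_ev)/(AUC_iv/D_iv) = (2768.719/25)/(4455.546/25) = 110.74876/178.22184 = 0.6214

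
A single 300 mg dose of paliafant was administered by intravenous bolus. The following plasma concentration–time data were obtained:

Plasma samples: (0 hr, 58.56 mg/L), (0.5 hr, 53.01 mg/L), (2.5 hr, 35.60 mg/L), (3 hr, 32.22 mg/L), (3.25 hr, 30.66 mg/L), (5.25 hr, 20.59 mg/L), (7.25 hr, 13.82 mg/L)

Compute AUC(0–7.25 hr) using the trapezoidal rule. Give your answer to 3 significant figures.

Trapezoidal AUC_0→7.25:
  [0→0.5]: (58.56+53.01)/2 × 0.5 = 27.8925
  [0.5→2.5]: (53.01+35.60)/2 × 2 = 88.61
  [2.5→3]: (35.60+32.22)/2 × 0.5 = 16.955
  [3→3.25]: (32.22+30.66)/2 × 0.25 = 7.86
  [3.25→5.25]: (30.66+20.59)/2 × 2 = 51.25
  [5.25→7.25]: (20.59+13.82)/2 × 2 = 34.41
  Sum = 226.9775 mg/L·hr

AUC = 227 mg/L·hr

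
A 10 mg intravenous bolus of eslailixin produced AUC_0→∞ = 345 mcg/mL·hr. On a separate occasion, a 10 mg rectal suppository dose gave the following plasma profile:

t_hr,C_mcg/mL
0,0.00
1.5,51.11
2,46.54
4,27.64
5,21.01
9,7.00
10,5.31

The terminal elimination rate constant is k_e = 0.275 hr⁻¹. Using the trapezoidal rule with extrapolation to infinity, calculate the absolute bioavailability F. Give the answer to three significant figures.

F = 0.704

Trapezoidal AUC_0→10 (rectal suppository):
  [0→1.5]: (0.00+51.11)/2 × 1.5 = 38.3325
  [1.5→2]: (51.11+46.54)/2 × 0.5 = 24.4125
  [2→4]: (46.54+27.64)/2 × 2 = 74.18
  [4→5]: (27.64+21.01)/2 × 1 = 24.325
  [5→9]: (21.01+7.00)/2 × 4 = 56.02
  [9→10]: (7.00+5.31)/2 × 1 = 6.155
  Sum = 223.425 mcg/mL·hr
Tail: C_last/k_e = 5.31/0.275 = 19.309
AUC_0→∞ (rectal suppository) = 223.425 + 19.309 = 242.734 mcg/mL·hr
F = (AUC_ev/D_ev)/(AUC_iv/D_iv) = (242.734/10)/(345/10) = 24.2734/34.5 = 0.7036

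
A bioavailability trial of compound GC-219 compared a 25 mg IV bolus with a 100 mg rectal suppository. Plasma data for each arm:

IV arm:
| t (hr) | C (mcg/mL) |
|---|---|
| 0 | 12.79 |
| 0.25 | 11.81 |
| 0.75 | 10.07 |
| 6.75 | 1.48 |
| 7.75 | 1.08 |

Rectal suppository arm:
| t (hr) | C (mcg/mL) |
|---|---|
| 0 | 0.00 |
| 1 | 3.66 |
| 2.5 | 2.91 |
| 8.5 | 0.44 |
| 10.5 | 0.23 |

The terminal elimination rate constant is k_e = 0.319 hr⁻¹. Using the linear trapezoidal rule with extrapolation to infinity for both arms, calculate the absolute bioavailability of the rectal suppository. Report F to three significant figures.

Trapezoidal AUC_0→7.75 (IV):
  [0→0.25]: (12.79+11.81)/2 × 0.25 = 3.075
  [0.25→0.75]: (11.81+10.07)/2 × 0.5 = 5.47
  [0.75→6.75]: (10.07+1.48)/2 × 6 = 34.65
  [6.75→7.75]: (1.48+1.08)/2 × 1 = 1.28
  Sum = 44.475 mcg/mL·hr
IV tail: 1.08/0.319 = 3.386; AUC_iv,0→∞ = 44.475 + 3.386 = 47.861 mcg/mL·hr
Trapezoidal AUC_0→10.5 (rectal suppository):
  [0→1]: (0.00+3.66)/2 × 1 = 1.83
  [1→2.5]: (3.66+2.91)/2 × 1.5 = 4.9275
  [2.5→8.5]: (2.91+0.44)/2 × 6 = 10.05
  [8.5→10.5]: (0.44+0.23)/2 × 2 = 0.67
  Sum = 17.4775 mcg/mL·hr
rectal suppository tail: 0.23/0.319 = 0.721; AUC_ev,0→∞ = 17.4775 + 0.721 = 18.1985 mcg/mL·hr
F = (AUC_ev/D_ev)/(AUC_iv/D_iv) = (18.1985/100)/(47.861/25) = 0.181985/1.91444 = 0.0951

F = 0.0951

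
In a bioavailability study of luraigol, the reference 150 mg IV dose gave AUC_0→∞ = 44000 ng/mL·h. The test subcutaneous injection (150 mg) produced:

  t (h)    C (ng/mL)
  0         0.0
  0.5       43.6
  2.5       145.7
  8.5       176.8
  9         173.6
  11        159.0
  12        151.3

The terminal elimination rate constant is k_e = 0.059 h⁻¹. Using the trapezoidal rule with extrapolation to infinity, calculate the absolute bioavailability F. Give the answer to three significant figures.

Trapezoidal AUC_0→12 (subcutaneous injection):
  [0→0.5]: (0.0+43.6)/2 × 0.5 = 10.9
  [0.5→2.5]: (43.6+145.7)/2 × 2 = 189.3
  [2.5→8.5]: (145.7+176.8)/2 × 6 = 967.5
  [8.5→9]: (176.8+173.6)/2 × 0.5 = 87.6
  [9→11]: (173.6+159.0)/2 × 2 = 332.6
  [11→12]: (159.0+151.3)/2 × 1 = 155.15
  Sum = 1743.05 ng/mL·h
Tail: C_last/k_e = 151.3/0.059 = 2564.407
AUC_0→∞ (subcutaneous injection) = 1743.05 + 2564.407 = 4307.457 ng/mL·h
F = (AUC_ev/D_ev)/(AUC_iv/D_iv) = (4307.457/150)/(44000/150) = 28.71638/293.333 = 0.0979

F = 0.0979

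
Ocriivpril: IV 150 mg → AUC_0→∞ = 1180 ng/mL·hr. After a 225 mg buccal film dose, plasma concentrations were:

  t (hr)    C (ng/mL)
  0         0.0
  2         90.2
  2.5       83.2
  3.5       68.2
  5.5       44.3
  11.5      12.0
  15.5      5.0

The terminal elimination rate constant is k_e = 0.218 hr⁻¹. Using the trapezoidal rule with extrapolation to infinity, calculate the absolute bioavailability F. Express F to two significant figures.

Trapezoidal AUC_0→15.5 (buccal film):
  [0→2]: (0.0+90.2)/2 × 2 = 90.2
  [2→2.5]: (90.2+83.2)/2 × 0.5 = 43.35
  [2.5→3.5]: (83.2+68.2)/2 × 1 = 75.7
  [3.5→5.5]: (68.2+44.3)/2 × 2 = 112.5
  [5.5→11.5]: (44.3+12.0)/2 × 6 = 168.9
  [11.5→15.5]: (12.0+5.0)/2 × 4 = 34.0
  Sum = 524.65 ng/mL·hr
Tail: C_last/k_e = 5.0/0.218 = 22.936
AUC_0→∞ (buccal film) = 524.65 + 22.936 = 547.586 ng/mL·hr
F = (AUC_ev/D_ev)/(AUC_iv/D_iv) = (547.586/225)/(1180/150) = 2.43372/7.86667 = 0.3094

F = 0.31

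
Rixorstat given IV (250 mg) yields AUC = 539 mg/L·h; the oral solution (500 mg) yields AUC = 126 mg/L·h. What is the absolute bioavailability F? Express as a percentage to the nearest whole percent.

F = (AUC_ev / D_ev) / (AUC_iv / D_iv)
  = (126/500) / (539/250)
  = 0.252 / 2.156 = 0.1169
  = 11.69%

F = 12%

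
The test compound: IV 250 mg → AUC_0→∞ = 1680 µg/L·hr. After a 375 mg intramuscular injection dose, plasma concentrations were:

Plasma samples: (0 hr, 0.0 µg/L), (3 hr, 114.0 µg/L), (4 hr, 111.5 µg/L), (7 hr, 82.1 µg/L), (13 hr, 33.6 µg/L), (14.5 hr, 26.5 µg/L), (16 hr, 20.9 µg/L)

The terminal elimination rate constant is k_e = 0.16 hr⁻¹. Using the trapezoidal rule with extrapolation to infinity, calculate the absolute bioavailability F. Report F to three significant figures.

Trapezoidal AUC_0→16 (intramuscular injection):
  [0→3]: (0.0+114.0)/2 × 3 = 171.0
  [3→4]: (114.0+111.5)/2 × 1 = 112.75
  [4→7]: (111.5+82.1)/2 × 3 = 290.4
  [7→13]: (82.1+33.6)/2 × 6 = 347.1
  [13→14.5]: (33.6+26.5)/2 × 1.5 = 45.075
  [14.5→16]: (26.5+20.9)/2 × 1.5 = 35.55
  Sum = 1001.875 µg/L·hr
Tail: C_last/k_e = 20.9/0.16 = 130.625
AUC_0→∞ (intramuscular injection) = 1001.875 + 130.625 = 1132.5 µg/L·hr
F = (AUC_ev/D_ev)/(AUC_iv/D_iv) = (1132.5/375)/(1680/250) = 3.02/6.72 = 0.4494

F = 0.449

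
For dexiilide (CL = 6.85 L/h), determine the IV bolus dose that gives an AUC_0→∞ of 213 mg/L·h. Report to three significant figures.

Dose = 1460 mg

Dose_iv = CL × AUC_0→∞
     = 6.85 × 213 = 1459.05 mg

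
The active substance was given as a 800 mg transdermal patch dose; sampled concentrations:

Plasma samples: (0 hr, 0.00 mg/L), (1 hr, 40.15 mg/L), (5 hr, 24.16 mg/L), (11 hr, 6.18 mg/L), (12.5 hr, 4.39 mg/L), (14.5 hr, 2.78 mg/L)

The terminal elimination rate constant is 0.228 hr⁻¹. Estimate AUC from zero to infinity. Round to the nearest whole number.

Trapezoidal AUC_0→14.5:
  [0→1]: (0.00+40.15)/2 × 1 = 20.075
  [1→5]: (40.15+24.16)/2 × 4 = 128.62
  [5→11]: (24.16+6.18)/2 × 6 = 91.02
  [11→12.5]: (6.18+4.39)/2 × 1.5 = 7.9275
  [12.5→14.5]: (4.39+2.78)/2 × 2 = 7.17
  Sum = 254.8125 mg/L·hr
Extrapolated tail: C_last / k_e = 2.78 / 0.228 = 12.193
AUC_0→∞ = 254.8125 + 12.193 = 267.0055 mg/L·hr

AUC = 267 mg/L·hr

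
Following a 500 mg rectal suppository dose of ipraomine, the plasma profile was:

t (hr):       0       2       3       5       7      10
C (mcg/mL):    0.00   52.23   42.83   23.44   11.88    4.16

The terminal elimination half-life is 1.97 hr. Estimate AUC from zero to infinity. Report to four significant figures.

Trapezoidal AUC_0→10:
  [0→2]: (0.00+52.23)/2 × 2 = 52.23
  [2→3]: (52.23+42.83)/2 × 1 = 47.53
  [3→5]: (42.83+23.44)/2 × 2 = 66.27
  [5→7]: (23.44+11.88)/2 × 2 = 35.32
  [7→10]: (11.88+4.16)/2 × 3 = 24.06
  Sum = 225.41 mcg/mL·hr
k_e = ln2 / t½ = 0.693147 / 1.97 = 0.3519 hr^-1
Extrapolated tail: C_last / k_e = 4.16 / 0.3519 = 11.822
AUC_0→∞ = 225.41 + 11.822 = 237.232 mcg/mL·hr

AUC = 237.2 mcg/mL·hr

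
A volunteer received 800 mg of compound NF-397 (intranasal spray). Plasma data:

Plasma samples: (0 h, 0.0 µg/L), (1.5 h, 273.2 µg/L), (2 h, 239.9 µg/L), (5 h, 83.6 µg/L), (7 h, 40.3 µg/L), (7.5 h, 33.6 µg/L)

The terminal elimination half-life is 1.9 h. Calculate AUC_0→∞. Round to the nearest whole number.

AUC = 1053 µg/L·h

Trapezoidal AUC_0→7.5:
  [0→1.5]: (0.0+273.2)/2 × 1.5 = 204.9
  [1.5→2]: (273.2+239.9)/2 × 0.5 = 128.275
  [2→5]: (239.9+83.6)/2 × 3 = 485.25
  [5→7]: (83.6+40.3)/2 × 2 = 123.9
  [7→7.5]: (40.3+33.6)/2 × 0.5 = 18.475
  Sum = 960.8 µg/L·h
k_e = ln2 / t½ = 0.693147 / 1.9 = 0.3648 h^-1
Extrapolated tail: C_last / k_e = 33.6 / 0.3648 = 92.105
AUC_0→∞ = 960.8 + 92.105 = 1052.905 µg/L·h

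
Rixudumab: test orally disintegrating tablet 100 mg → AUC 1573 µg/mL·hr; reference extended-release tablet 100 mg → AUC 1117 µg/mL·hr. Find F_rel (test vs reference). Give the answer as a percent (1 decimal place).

F_rel = (AUC_test/D_test) / (AUC_ref/D_ref)
      = (1573/100) / (1117/100)
      = 15.73 / 11.17 = 1.4082 = 140.82%

F_rel = 140.8%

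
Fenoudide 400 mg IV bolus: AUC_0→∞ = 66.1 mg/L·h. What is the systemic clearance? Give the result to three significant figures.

CL = 6.05 L/h

CL = Dose_iv / AUC_0→∞
   = 400 / 66.1 = 6.05144 L/h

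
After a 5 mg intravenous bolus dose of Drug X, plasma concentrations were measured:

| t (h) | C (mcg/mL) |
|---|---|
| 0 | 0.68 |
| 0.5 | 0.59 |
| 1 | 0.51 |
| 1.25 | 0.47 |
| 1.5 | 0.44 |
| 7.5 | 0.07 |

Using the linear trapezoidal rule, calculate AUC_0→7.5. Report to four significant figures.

AUC = 2.359 mcg/mL·h

Trapezoidal AUC_0→7.5:
  [0→0.5]: (0.68+0.59)/2 × 0.5 = 0.3175
  [0.5→1]: (0.59+0.51)/2 × 0.5 = 0.275
  [1→1.25]: (0.51+0.47)/2 × 0.25 = 0.1225
  [1.25→1.5]: (0.47+0.44)/2 × 0.25 = 0.11375
  [1.5→7.5]: (0.44+0.07)/2 × 6 = 1.53
  Sum = 2.35875 mcg/mL·h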